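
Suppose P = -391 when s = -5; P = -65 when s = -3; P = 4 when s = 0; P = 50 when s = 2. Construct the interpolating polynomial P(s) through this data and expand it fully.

P(s) = 4s^3 + 4s^2 - s + 4

Newton's divided differences:
P[-5,-3] = (-65 - (-391)) / (-3 - (-5)) = 163
P[-3,0] = (4 - (-65)) / (0 - (-3)) = 23
P[0,2] = (50 - 4) / (2 - 0) = 23
P[-5,-3,0] = (23 - 163) / (0 - (-5)) = -28
P[-3,0,2] = (23 - 23) / (2 - (-3)) = 0
P[-5,-3,0,2] = (0 - (-28)) / (2 - (-5)) = 4
P(s) = -391 + 163·(s + 5) + (-28)·(s + 5)(s + 3) + 4·(s + 5)(s + 3)s
Expanding: P(s) = 4s^3 + 4s^2 - s + 4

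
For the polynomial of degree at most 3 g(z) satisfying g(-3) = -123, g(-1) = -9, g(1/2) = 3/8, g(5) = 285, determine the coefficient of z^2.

L_0(z) = (z + 1)(z - 1/2)(z - 5) / [-56] = -(1/56)z^3 + (9/112)z^2 + (3/56)z - 5/112
L_1(z) = (z + 3)(z - 1/2)(z - 5) / [18] = (1/18)z^3 - (5/36)z^2 - (7/9)z + 5/12
L_2(z) = (z + 3)(z + 1)(z - 5) / [-189/8] = -(8/189)z^3 + (8/189)z^2 + (136/189)z + 40/63
L_3(z) = (z + 3)(z + 1)(z - 1/2) / [216] = (1/216)z^3 + (7/432)z^2 + (1/216)z - 1/144
g(z) = (-123)·L_0 + (-9)·L_1 + (3/8)·L_2 + 285·L_3
Only the coefficient of z^2 is needed; take it from each L_i and combine:
(-123)·(9/112) + (-9)·(-5/36) + (3/8)·(8/189) + 285·(7/432) = -4

-4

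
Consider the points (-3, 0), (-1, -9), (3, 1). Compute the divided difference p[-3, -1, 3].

7/6

p[-3,-1] = (-9 - 0) / (-1 - (-3)) = -9/2
p[-1,3] = (1 - (-9)) / (3 - (-1)) = 5/2
p[-3,-1,3] = (5/2 - (-9/2)) / (3 - (-3)) = 7/6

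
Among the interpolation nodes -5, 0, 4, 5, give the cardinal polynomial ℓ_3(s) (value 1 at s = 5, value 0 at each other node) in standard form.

ℓ_3(s) = (s + 5)s(s - 4) / [(10)·(5)·(1)]
       = (s^3 + s^2 - 20s) / (50)

ℓ_3(s) = (1/50)s^3 + (1/50)s^2 - (2/5)s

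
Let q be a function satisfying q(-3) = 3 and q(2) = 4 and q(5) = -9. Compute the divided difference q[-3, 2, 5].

q[-3,2] = (4 - 3) / (2 - (-3)) = 1/5
q[2,5] = (-9 - 4) / (5 - 2) = -13/3
q[-3,2,5] = (-13/3 - 1/5) / (5 - (-3)) = -17/30

-17/30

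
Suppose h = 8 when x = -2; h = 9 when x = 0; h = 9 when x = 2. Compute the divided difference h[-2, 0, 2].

h[-2,0] = (9 - 8) / (0 - (-2)) = 1/2
h[0,2] = (9 - 9) / (2 - 0) = 0
h[-2,0,2] = (0 - 1/2) / (2 - (-2)) = -1/8

-1/8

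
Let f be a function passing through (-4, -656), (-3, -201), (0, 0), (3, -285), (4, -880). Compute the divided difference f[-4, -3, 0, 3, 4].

-3

f[-4,-3] = (-201 - (-656)) / (-3 - (-4)) = 455
f[-3,0] = (0 - (-201)) / (0 - (-3)) = 67
f[0,3] = (-285 - 0) / (3 - 0) = -95
f[3,4] = (-880 - (-285)) / (4 - 3) = -595
f[-4,-3,0] = (67 - 455) / (0 - (-4)) = -97
f[-3,0,3] = (-95 - 67) / (3 - (-3)) = -27
f[0,3,4] = (-595 - (-95)) / (4 - 0) = -125
f[-4,-3,0,3] = (-27 - (-97)) / (3 - (-4)) = 10
f[-3,0,3,4] = (-125 - (-27)) / (4 - (-3)) = -14
f[-4,-3,0,3,4] = (-14 - 10) / (4 - (-4)) = -3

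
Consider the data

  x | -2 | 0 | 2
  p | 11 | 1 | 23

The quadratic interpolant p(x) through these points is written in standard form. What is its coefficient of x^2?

4

Build the Lagrange basis polynomials:
L_0(x) = x(x - 2) / [8] = (1/8)x^2 - (1/4)x
L_1(x) = (x + 2)(x - 2) / [-4] = -(1/4)x^2 + 1
L_2(x) = (x + 2)x / [8] = (1/8)x^2 + (1/4)x
p(x) = 11·L_0 + 1·L_1 + 23·L_2
Only the coefficient of x^2 is needed; take it from each L_i and combine:
11·(1/8) + 1·(-1/4) + 23·(1/8) = 4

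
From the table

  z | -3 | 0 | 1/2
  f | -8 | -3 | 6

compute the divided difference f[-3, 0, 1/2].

f[-3,0] = (-3 - (-8)) / (0 - (-3)) = 5/3
f[0,1/2] = (6 - (-3)) / (1/2 - 0) = 18
f[-3,0,1/2] = (18 - 5/3) / (1/2 - (-3)) = 14/3

14/3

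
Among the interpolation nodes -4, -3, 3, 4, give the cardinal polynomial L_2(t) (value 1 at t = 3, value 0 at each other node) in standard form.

L_2(t) = -(1/42)t^3 - (1/14)t^2 + (8/21)t + 8/7

L_2(t) = (t + 4)(t + 3)(t - 4) / [(7)·(6)·(-1)]
       = (t^3 + 3t^2 - 16t - 48) / (-42)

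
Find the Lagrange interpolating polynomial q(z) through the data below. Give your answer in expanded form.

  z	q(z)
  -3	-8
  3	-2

q(z) = z - 5

L_0(z) = (z - 3) / [-6] = -(1/6)z + 1/2
L_1(z) = (z + 3) / [6] = (1/6)z + 1/2
q(z) = (-8)·L_0 + (-2)·L_1
  (-8)·L_0(z) = (4/3)z - 4
  (-2)·L_1(z) = -(1/3)z - 1
Adding term by term: z - 5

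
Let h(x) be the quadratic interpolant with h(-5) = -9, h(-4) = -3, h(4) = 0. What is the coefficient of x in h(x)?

Build the Lagrange basis polynomials:
L_0(x) = (x + 4)(x - 4) / [9] = (1/9)x^2 - 16/9
L_1(x) = (x + 5)(x - 4) / [-8] = -(1/8)x^2 - (1/8)x + 5/2
L_2(x) = (x + 5)(x + 4) / [72] = (1/72)x^2 + (1/8)x + 5/18
h(x) = (-9)·L_0 + (-3)·L_1 + 0·L_2
Only the coefficient of x is needed; take it from each L_i and combine:
(-9)·(0) + (-3)·(-1/8) + 0·(1/8) = 3/8

3/8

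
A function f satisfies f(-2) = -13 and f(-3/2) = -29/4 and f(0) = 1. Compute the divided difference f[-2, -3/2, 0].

f[-2,-3/2] = (-29/4 - (-13)) / (-3/2 - (-2)) = 23/2
f[-3/2,0] = (1 - (-29/4)) / (0 - (-3/2)) = 11/2
f[-2,-3/2,0] = (11/2 - 23/2) / (0 - (-2)) = -3

-3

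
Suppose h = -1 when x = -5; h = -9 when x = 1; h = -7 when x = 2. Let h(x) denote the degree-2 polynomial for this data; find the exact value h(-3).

-157/21

Using Newton's divided-difference form:
h[-5,1] = (-9 - (-1)) / (1 - (-5)) = -4/3
h[1,2] = (-7 - (-9)) / (2 - 1) = 2
h[-5,1,2] = (2 - (-4/3)) / (2 - (-5)) = 10/21
h(-3) = -1 + (-4/3)·(2) + (10/21)·(2)·(-4) = -157/21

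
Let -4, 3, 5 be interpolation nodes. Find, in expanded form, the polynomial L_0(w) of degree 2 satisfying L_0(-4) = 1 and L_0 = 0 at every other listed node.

L_0(w) = (w - 3)(w - 5) / [(-7)·(-9)]
       = (w^2 - 8w + 15) / (63)

L_0(w) = (1/63)w^2 - (8/63)w + 5/21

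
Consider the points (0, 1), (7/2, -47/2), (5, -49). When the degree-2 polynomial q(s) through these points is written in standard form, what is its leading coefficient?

The leading coefficient equals the top divided difference q[0,7/2,5].
q[0,7/2] = (-47/2 - 1) / (7/2 - 0) = -7
q[7/2,5] = (-49 - (-47/2)) / (5 - 7/2) = -17
q[0,7/2,5] = (-17 - (-7)) / (5 - 0) = -2

-2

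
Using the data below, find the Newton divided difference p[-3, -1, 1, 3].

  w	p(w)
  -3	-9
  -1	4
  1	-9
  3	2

p[-3,-1] = (4 - (-9)) / (-1 - (-3)) = 13/2
p[-1,1] = (-9 - 4) / (1 - (-1)) = -13/2
p[1,3] = (2 - (-9)) / (3 - 1) = 11/2
p[-3,-1,1] = (-13/2 - 13/2) / (1 - (-3)) = -13/4
p[-1,1,3] = (11/2 - (-13/2)) / (3 - (-1)) = 3
p[-3,-1,1,3] = (3 - (-13/4)) / (3 - (-3)) = 25/24

25/24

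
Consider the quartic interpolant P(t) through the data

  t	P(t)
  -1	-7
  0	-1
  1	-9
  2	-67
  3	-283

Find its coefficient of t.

Build the Lagrange basis polynomials:
L_0(t) = t(t - 1)(t - 2)(t - 3) / [24] = (1/24)t^4 - (1/4)t^3 + (11/24)t^2 - (1/4)t
L_1(t) = (t + 1)(t - 1)(t - 2)(t - 3) / [-6] = -(1/6)t^4 + (5/6)t^3 - (5/6)t^2 - (5/6)t + 1
L_2(t) = (t + 1)t(t - 2)(t - 3) / [4] = (1/4)t^4 - t^3 + (1/4)t^2 + (3/2)t
L_3(t) = (t + 1)t(t - 1)(t - 3) / [-6] = -(1/6)t^4 + (1/2)t^3 + (1/6)t^2 - (1/2)t
L_4(t) = (t + 1)t(t - 1)(t - 2) / [24] = (1/24)t^4 - (1/12)t^3 - (1/24)t^2 + (1/12)t
P(t) = (-7)·L_0 + (-1)·L_1 + (-9)·L_2 + (-67)·L_3 + (-283)·L_4
Only the coefficient of t is needed; take it from each L_i and combine:
(-7)·(-1/4) + (-1)·(-5/6) + (-9)·(3/2) + (-67)·(-1/2) + (-283)·(1/12) = -1

-1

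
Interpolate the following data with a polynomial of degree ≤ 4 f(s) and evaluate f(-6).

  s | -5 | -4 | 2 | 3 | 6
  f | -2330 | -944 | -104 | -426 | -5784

-4872

Evaluate each Lagrange basis at s = -6:
L_0(-6) = (-2)·(-8)·(-9)·(-12)/[(-1)·(-7)·(-8)·(-11)] = 216/77
L_1(-6) = (-1)·(-8)·(-9)·(-12)/[(1)·(-6)·(-7)·(-10)] = -72/35
L_2(-6) = (-1)·(-2)·(-9)·(-12)/[(7)·(6)·(-1)·(-4)] = 9/7
L_3(-6) = (-1)·(-2)·(-8)·(-12)/[(8)·(7)·(1)·(-3)] = -8/7
L_4(-6) = (-1)·(-2)·(-8)·(-9)/[(11)·(10)·(4)·(3)] = 6/55
Sum: (-2330)·(216/77) + (-944)·(-72/35) + (-104)·(9/7) + (-426)·(-8/7) + (-5784)·(6/55) = -4872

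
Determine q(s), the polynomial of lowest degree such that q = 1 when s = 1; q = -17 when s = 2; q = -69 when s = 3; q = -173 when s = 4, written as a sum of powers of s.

q(s) = -3s^3 + s^2 + 3

L_0(s) = (s - 2)(s - 3)(s - 4) / [-6] = -(1/6)s^3 + (3/2)s^2 - (13/3)s + 4
L_1(s) = (s - 1)(s - 3)(s - 4) / [2] = (1/2)s^3 - 4s^2 + (19/2)s - 6
L_2(s) = (s - 1)(s - 2)(s - 4) / [-2] = -(1/2)s^3 + (7/2)s^2 - 7s + 4
L_3(s) = (s - 1)(s - 2)(s - 3) / [6] = (1/6)s^3 - s^2 + (11/6)s - 1
q(s) = 1·L_0 + (-17)·L_1 + (-69)·L_2 + (-173)·L_3
  1·L_0(s) = -(1/6)s^3 + (3/2)s^2 - (13/3)s + 4
  (-17)·L_1(s) = -(17/2)s^3 + 68s^2 - (323/2)s + 102
  (-69)·L_2(s) = (69/2)s^3 - (483/2)s^2 + 483s - 276
  (-173)·L_3(s) = -(173/6)s^3 + 173s^2 - (1903/6)s + 173
Adding term by term: -3s^3 + s^2 + 3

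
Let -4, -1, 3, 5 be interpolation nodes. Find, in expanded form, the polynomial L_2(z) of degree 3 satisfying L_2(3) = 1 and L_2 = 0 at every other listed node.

L_2(z) = -(1/56)z^3 + (3/8)z + 5/14

L_2(z) = (z + 4)(z + 1)(z - 5) / [(7)·(4)·(-2)]
       = (z^3 - 21z - 20) / (-56)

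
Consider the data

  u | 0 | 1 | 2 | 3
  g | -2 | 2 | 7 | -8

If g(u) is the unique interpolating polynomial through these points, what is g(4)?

-64

Evaluate each Lagrange basis at u = 4:
L_0(4) = (3)·(2)·(1)/[(-1)·(-2)·(-3)] = -1
L_1(4) = (4)·(2)·(1)/[(1)·(-1)·(-2)] = 4
L_2(4) = (4)·(3)·(1)/[(2)·(1)·(-1)] = -6
L_3(4) = (4)·(3)·(2)/[(3)·(2)·(1)] = 4
Sum: (-2)·(-1) + 2·(4) + 7·(-6) + (-8)·(4) = -64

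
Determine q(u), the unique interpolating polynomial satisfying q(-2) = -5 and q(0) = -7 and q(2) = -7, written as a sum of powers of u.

Build the Lagrange basis polynomials:
L_0(u) = u(u - 2) / [8] = (1/8)u^2 - (1/4)u
L_1(u) = (u + 2)(u - 2) / [-4] = -(1/4)u^2 + 1
L_2(u) = (u + 2)u / [8] = (1/8)u^2 + (1/4)u
q(u) = (-5)·L_0 + (-7)·L_1 + (-7)·L_2
  (-5)·L_0(u) = -(5/8)u^2 + (5/4)u
  (-7)·L_1(u) = (7/4)u^2 - 7
  (-7)·L_2(u) = -(7/8)u^2 - (7/4)u
Adding term by term: (1/4)u^2 - (1/2)u - 7

q(u) = (1/4)u^2 - (1/2)u - 7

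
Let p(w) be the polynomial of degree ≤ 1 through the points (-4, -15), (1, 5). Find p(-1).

L_0(-1) = (-2)/[(-5)] = 2/5
L_1(-1) = (3)/[(5)] = 3/5
Sum: (-15)·(2/5) + 5·(3/5) = -3

-3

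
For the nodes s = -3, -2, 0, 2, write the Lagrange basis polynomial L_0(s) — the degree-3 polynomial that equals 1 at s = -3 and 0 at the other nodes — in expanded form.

L_0(s) = (s + 2)s(s - 2) / [(-1)·(-3)·(-5)]
       = (s^3 - 4s) / (-15)

L_0(s) = -(1/15)s^3 + (4/15)s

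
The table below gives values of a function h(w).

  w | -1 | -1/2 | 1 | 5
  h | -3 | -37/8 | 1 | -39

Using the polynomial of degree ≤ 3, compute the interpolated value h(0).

Evaluate each Lagrange basis at w = 0:
L_0(0) = (1/2)·(-1)·(-5)/[(-1/2)·(-2)·(-6)] = -5/12
L_1(0) = (1)·(-1)·(-5)/[(1/2)·(-3/2)·(-11/2)] = 40/33
L_2(0) = (1)·(1/2)·(-5)/[(2)·(3/2)·(-4)] = 5/24
L_3(0) = (1)·(1/2)·(-1)/[(6)·(11/2)·(4)] = -1/264
Sum: (-3)·(-5/12) + (-37/8)·(40/33) + 1·(5/24) + (-39)·(-1/264) = -4

-4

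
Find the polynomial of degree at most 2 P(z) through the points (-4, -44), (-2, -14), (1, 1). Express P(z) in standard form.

Newton's divided differences:
P[-4,-2] = (-14 - (-44)) / (-2 - (-4)) = 15
P[-2,1] = (1 - (-14)) / (1 - (-2)) = 5
P[-4,-2,1] = (5 - 15) / (1 - (-4)) = -2
P(z) = -44 + 15·(z + 4) + (-2)·(z + 4)(z + 2)
Expanding: P(z) = -2z^2 + 3z

P(z) = -2z^2 + 3z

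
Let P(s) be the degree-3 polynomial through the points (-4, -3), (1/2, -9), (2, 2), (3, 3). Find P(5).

L_0(5) = (9/2)·(3)·(2)/[(-9/2)·(-6)·(-7)] = -1/7
L_1(5) = (9)·(3)·(2)/[(9/2)·(-3/2)·(-5/2)] = 16/5
L_2(5) = (9)·(9/2)·(2)/[(6)·(3/2)·(-1)] = -9
L_3(5) = (9)·(9/2)·(3)/[(7)·(5/2)·(1)] = 243/35
Sum: (-3)·(-1/7) + (-9)·(16/5) + 2·(-9) + 3·(243/35) = -894/35

-894/35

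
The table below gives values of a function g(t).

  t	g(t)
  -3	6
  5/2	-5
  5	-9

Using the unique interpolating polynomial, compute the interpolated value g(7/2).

-267/40

Evaluate each Lagrange basis at t = 7/2:
L_0(7/2) = (1)·(-3/2)/[(-11/2)·(-8)] = -3/88
L_1(7/2) = (13/2)·(-3/2)/[(11/2)·(-5/2)] = 39/55
L_2(7/2) = (13/2)·(1)/[(8)·(5/2)] = 13/40
Sum: 6·(-3/88) + (-5)·(39/55) + (-9)·(13/40) = -267/40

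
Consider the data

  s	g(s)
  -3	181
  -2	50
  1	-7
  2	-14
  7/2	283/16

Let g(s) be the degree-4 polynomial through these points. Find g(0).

L_0(0) = (2)·(-1)·(-2)·(-7/2)/[(-1)·(-4)·(-5)·(-13/2)] = -7/65
L_1(0) = (3)·(-1)·(-2)·(-7/2)/[(1)·(-3)·(-4)·(-11/2)] = 7/22
L_2(0) = (3)·(2)·(-2)·(-7/2)/[(4)·(3)·(-1)·(-5/2)] = 7/5
L_3(0) = (3)·(2)·(-1)·(-7/2)/[(5)·(4)·(1)·(-3/2)] = -7/10
L_4(0) = (3)·(2)·(-1)·(-2)/[(13/2)·(11/2)·(5/2)·(3/2)] = 64/715
Sum: 181·(-7/65) + 50·(7/22) + (-7)·(7/5) + (-14)·(-7/10) + 283/16·(64/715) = -2

-2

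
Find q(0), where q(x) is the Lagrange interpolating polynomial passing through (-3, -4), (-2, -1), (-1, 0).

Evaluate each Lagrange basis at x = 0:
L_0(0) = (2)·(1)/[(-1)·(-2)] = 1
L_1(0) = (3)·(1)/[(1)·(-1)] = -3
L_2(0) = (3)·(2)/[(2)·(1)] = 3
Sum: (-4)·(1) + (-1)·(-3) + 0 = -1

-1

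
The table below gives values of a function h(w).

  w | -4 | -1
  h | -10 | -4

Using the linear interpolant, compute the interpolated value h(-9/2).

Evaluate each Lagrange basis at w = -9/2:
L_0(-9/2) = (-7/2)/[(-3)] = 7/6
L_1(-9/2) = (-1/2)/[(3)] = -1/6
Sum: (-10)·(7/6) + (-4)·(-1/6) = -11

-11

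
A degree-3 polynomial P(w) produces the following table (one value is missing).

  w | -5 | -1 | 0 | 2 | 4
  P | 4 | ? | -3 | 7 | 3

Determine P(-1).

The 4 known values determine P uniquely (degree ≤ 3).
Evaluate each Lagrange basis at w = -1:
L_0(-1) = (-1)·(-3)·(-5)/[(-5)·(-7)·(-9)] = 1/21
L_1(-1) = (4)·(-3)·(-5)/[(5)·(-2)·(-4)] = 3/2
L_2(-1) = (4)·(-1)·(-5)/[(7)·(2)·(-2)] = -5/7
L_3(-1) = (4)·(-1)·(-3)/[(9)·(4)·(2)] = 1/6
Sum: 4·(1/21) + (-3)·(3/2) + 7·(-5/7) + 3·(1/6) = -185/21

-185/21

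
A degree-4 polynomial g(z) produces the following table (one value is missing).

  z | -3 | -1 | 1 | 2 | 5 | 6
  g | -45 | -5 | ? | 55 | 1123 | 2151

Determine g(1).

The 5 known values determine g uniquely (degree ≤ 4).
Evaluate each Lagrange basis at z = 1:
L_0(1) = (2)·(-1)·(-4)·(-5)/[(-2)·(-5)·(-8)·(-9)] = -1/18
L_1(1) = (4)·(-1)·(-4)·(-5)/[(2)·(-3)·(-6)·(-7)] = 20/63
L_2(1) = (4)·(2)·(-4)·(-5)/[(5)·(3)·(-3)·(-4)] = 8/9
L_3(1) = (4)·(2)·(-1)·(-5)/[(8)·(6)·(3)·(-1)] = -5/18
L_4(1) = (4)·(2)·(-1)·(-4)/[(9)·(7)·(4)·(1)] = 8/63
Sum: (-45)·(-1/18) + (-5)·(20/63) + 55·(8/9) + 1123·(-5/18) + 2151·(8/63) = 11

11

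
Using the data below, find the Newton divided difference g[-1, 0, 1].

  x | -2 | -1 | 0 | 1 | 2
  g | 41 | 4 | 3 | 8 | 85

g[-1,0] = (3 - 4) / (0 - (-1)) = -1
g[0,1] = (8 - 3) / (1 - 0) = 5
g[-1,0,1] = (5 - (-1)) / (1 - (-1)) = 3

3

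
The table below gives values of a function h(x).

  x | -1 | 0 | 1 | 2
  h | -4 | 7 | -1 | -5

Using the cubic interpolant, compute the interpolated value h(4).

Evaluate each Lagrange basis at x = 4:
L_0(4) = (4)·(3)·(2)/[(-1)·(-2)·(-3)] = -4
L_1(4) = (5)·(3)·(2)/[(1)·(-1)·(-2)] = 15
L_2(4) = (5)·(4)·(2)/[(2)·(1)·(-1)] = -20
L_3(4) = (5)·(4)·(3)/[(3)·(2)·(1)] = 10
Sum: (-4)·(-4) + 7·(15) + (-1)·(-20) + (-5)·(10) = 91

91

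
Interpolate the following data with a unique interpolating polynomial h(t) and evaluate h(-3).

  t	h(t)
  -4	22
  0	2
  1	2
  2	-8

2

Using Newton's divided-difference form:
h[-4,0] = (2 - 22) / (0 - (-4)) = -5
h[0,1] = (2 - 2) / (1 - 0) = 0
h[1,2] = (-8 - 2) / (2 - 1) = -10
h[-4,0,1] = (0 - (-5)) / (1 - (-4)) = 1
h[0,1,2] = (-10 - 0) / (2 - 0) = -5
h[-4,0,1,2] = (-5 - 1) / (2 - (-4)) = -1
h(-3) = 22 + (-5)·(1) + 1·(1)·(-3) + (-1)·(1)·(-3)·(-4) = 2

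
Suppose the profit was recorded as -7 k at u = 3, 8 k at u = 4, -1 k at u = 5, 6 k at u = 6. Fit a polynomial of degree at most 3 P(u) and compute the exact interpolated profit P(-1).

L_0(-1) = (-5)·(-6)·(-7)/[(-1)·(-2)·(-3)] = 35
L_1(-1) = (-4)·(-6)·(-7)/[(1)·(-1)·(-2)] = -84
L_2(-1) = (-4)·(-5)·(-7)/[(2)·(1)·(-1)] = 70
L_3(-1) = (-4)·(-5)·(-6)/[(3)·(2)·(1)] = -20
Sum: (-7)·(35) + 8·(-84) + (-1)·(70) + 6·(-20) = -1107

-1107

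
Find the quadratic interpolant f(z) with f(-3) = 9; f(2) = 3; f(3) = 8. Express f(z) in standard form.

Build the Lagrange basis polynomials:
L_0(z) = (z - 2)(z - 3) / [30] = (1/30)z^2 - (1/6)z + 1/5
L_1(z) = (z + 3)(z - 3) / [-5] = -(1/5)z^2 + 9/5
L_2(z) = (z + 3)(z - 2) / [6] = (1/6)z^2 + (1/6)z - 1
f(z) = 9·L_0 + 3·L_1 + 8·L_2
  9·L_0(z) = (3/10)z^2 - (3/2)z + 9/5
  3·L_1(z) = -(3/5)z^2 + 27/5
  8·L_2(z) = (4/3)z^2 + (4/3)z - 8
Adding term by term: (31/30)z^2 - (1/6)z - 4/5

f(z) = (31/30)z^2 - (1/6)z - 4/5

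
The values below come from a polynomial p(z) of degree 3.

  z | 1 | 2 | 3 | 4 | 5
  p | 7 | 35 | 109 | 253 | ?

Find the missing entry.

491

The 4 known values determine p uniquely (degree ≤ 3).
L_0(5) = (3)·(2)·(1)/[(-1)·(-2)·(-3)] = -1
L_1(5) = (4)·(2)·(1)/[(1)·(-1)·(-2)] = 4
L_2(5) = (4)·(3)·(1)/[(2)·(1)·(-1)] = -6
L_3(5) = (4)·(3)·(2)/[(3)·(2)·(1)] = 4
Sum: 7·(-1) + 35·(4) + 109·(-6) + 253·(4) = 491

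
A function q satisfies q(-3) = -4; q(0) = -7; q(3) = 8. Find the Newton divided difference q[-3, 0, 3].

1

q[-3,0] = (-7 - (-4)) / (0 - (-3)) = -1
q[0,3] = (8 - (-7)) / (3 - 0) = 5
q[-3,0,3] = (5 - (-1)) / (3 - (-3)) = 1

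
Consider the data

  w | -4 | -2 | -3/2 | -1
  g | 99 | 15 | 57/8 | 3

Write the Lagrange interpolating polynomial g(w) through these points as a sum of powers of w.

L_0(w) = (w + 2)(w + 3/2)(w + 1) / [-15] = -(1/15)w^3 - (3/10)w^2 - (13/30)w - 1/5
L_1(w) = (w + 4)(w + 3/2)(w + 1) / [1] = w^3 + (13/2)w^2 + (23/2)w + 6
L_2(w) = (w + 4)(w + 2)(w + 1) / [-5/8] = -(8/5)w^3 - (56/5)w^2 - (112/5)w - 64/5
L_3(w) = (w + 4)(w + 2)(w + 3/2) / [3/2] = (2/3)w^3 + 5w^2 + (34/3)w + 8
g(w) = 99·L_0 + 15·L_1 + (57/8)·L_2 + 3·L_3
  99·L_0(w) = -(33/5)w^3 - (297/10)w^2 - (429/10)w - 99/5
  15·L_1(w) = 15w^3 + (195/2)w^2 + (345/2)w + 90
  (57/8)·L_2(w) = -(57/5)w^3 - (399/5)w^2 - (798/5)w - 456/5
  3·L_3(w) = 2w^3 + 15w^2 + 34w + 24
Adding term by term: -w^3 + 3w^2 + 4w + 3

g(w) = -w^3 + 3w^2 + 4w + 3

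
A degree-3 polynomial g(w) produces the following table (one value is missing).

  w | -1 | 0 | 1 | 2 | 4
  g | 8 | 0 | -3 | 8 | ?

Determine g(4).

108

The 4 known values determine g uniquely (degree ≤ 3).
Evaluate each Lagrange basis at w = 4:
L_0(4) = (4)·(3)·(2)/[(-1)·(-2)·(-3)] = -4
L_1(4) = (5)·(3)·(2)/[(1)·(-1)·(-2)] = 15
L_2(4) = (5)·(4)·(2)/[(2)·(1)·(-1)] = -20
L_3(4) = (5)·(4)·(3)/[(3)·(2)·(1)] = 10
Sum: 8·(-4) + 0 + (-3)·(-20) + 8·(10) = 108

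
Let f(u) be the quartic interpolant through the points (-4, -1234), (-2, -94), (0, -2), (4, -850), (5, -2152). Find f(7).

Evaluate each Lagrange basis at u = 7:
L_0(7) = (9)·(7)·(3)·(2)/[(-2)·(-4)·(-8)·(-9)] = 21/32
L_1(7) = (11)·(7)·(3)·(2)/[(2)·(-2)·(-6)·(-7)] = -11/4
L_2(7) = (11)·(9)·(3)·(2)/[(4)·(2)·(-4)·(-5)] = 297/80
L_3(7) = (11)·(9)·(7)·(2)/[(8)·(6)·(4)·(-1)] = -231/32
L_4(7) = (11)·(9)·(7)·(3)/[(9)·(7)·(5)·(1)] = 33/5
Sum: (-1234)·(21/32) + (-94)·(-11/4) + (-2)·(297/80) + (-850)·(-231/32) + (-2152)·(33/5) = -8626

-8626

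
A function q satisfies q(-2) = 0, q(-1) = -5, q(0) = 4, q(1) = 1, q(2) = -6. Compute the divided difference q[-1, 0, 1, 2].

q[-1,0] = (4 - (-5)) / (0 - (-1)) = 9
q[0,1] = (1 - 4) / (1 - 0) = -3
q[1,2] = (-6 - 1) / (2 - 1) = -7
q[-1,0,1] = (-3 - 9) / (1 - (-1)) = -6
q[0,1,2] = (-7 - (-3)) / (2 - 0) = -2
q[-1,0,1,2] = (-2 - (-6)) / (2 - (-1)) = 4/3

4/3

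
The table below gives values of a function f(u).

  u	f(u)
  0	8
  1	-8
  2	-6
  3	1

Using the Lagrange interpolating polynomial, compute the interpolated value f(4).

0

L_0(4) = (3)·(2)·(1)/[(-1)·(-2)·(-3)] = -1
L_1(4) = (4)·(2)·(1)/[(1)·(-1)·(-2)] = 4
L_2(4) = (4)·(3)·(1)/[(2)·(1)·(-1)] = -6
L_3(4) = (4)·(3)·(2)/[(3)·(2)·(1)] = 4
Sum: 8·(-1) + (-8)·(4) + (-6)·(-6) + 1·(4) = 0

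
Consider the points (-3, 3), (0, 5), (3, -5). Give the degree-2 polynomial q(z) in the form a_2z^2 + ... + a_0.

q(z) = -(2/3)z^2 - (4/3)z + 5

Newton's divided differences:
q[-3,0] = (5 - 3) / (0 - (-3)) = 2/3
q[0,3] = (-5 - 5) / (3 - 0) = -10/3
q[-3,0,3] = (-10/3 - 2/3) / (3 - (-3)) = -2/3
q(z) = 3 + (2/3)·(z + 3) + (-2/3)·(z + 3)z
Expanding: q(z) = -(2/3)z^2 - (4/3)z + 5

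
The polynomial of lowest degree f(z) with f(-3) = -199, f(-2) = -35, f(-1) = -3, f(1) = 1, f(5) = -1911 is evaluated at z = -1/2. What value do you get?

L_0(-1/2) = (3/2)·(1/2)·(-3/2)·(-11/2)/[(-1)·(-2)·(-4)·(-8)] = 99/1024
L_1(-1/2) = (5/2)·(1/2)·(-3/2)·(-11/2)/[(1)·(-1)·(-3)·(-7)] = -55/112
L_2(-1/2) = (5/2)·(3/2)·(-3/2)·(-11/2)/[(2)·(1)·(-2)·(-6)] = 165/128
L_3(-1/2) = (5/2)·(3/2)·(1/2)·(-11/2)/[(4)·(3)·(2)·(-4)] = 55/512
L_4(-1/2) = (5/2)·(3/2)·(1/2)·(-3/2)/[(8)·(7)·(6)·(4)] = -15/7168
Sum: (-199)·(99/1024) + (-35)·(-55/112) + (-3)·(165/128) + 1·(55/512) + (-1911)·(-15/7168) = -29/16

-29/16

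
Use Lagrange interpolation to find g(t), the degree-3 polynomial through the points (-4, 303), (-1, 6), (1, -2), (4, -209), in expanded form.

g(t) = -4t^3 + 3t^2 - 1

Build the Lagrange basis polynomials:
L_0(t) = (t + 1)(t - 1)(t - 4) / [-120] = -(1/120)t^3 + (1/30)t^2 + (1/120)t - 1/30
L_1(t) = (t + 4)(t - 1)(t - 4) / [30] = (1/30)t^3 - (1/30)t^2 - (8/15)t + 8/15
L_2(t) = (t + 4)(t + 1)(t - 4) / [-30] = -(1/30)t^3 - (1/30)t^2 + (8/15)t + 8/15
L_3(t) = (t + 4)(t + 1)(t - 1) / [120] = (1/120)t^3 + (1/30)t^2 - (1/120)t - 1/30
g(t) = 303·L_0 + 6·L_1 + (-2)·L_2 + (-209)·L_3
  303·L_0(t) = -(101/40)t^3 + (101/10)t^2 + (101/40)t - 101/10
  6·L_1(t) = (1/5)t^3 - (1/5)t^2 - (16/5)t + 16/5
  (-2)·L_2(t) = (1/15)t^3 + (1/15)t^2 - (16/15)t - 16/15
  (-209)·L_3(t) = -(209/120)t^3 - (209/30)t^2 + (209/120)t + 209/30
Adding term by term: -4t^3 + 3t^2 - 1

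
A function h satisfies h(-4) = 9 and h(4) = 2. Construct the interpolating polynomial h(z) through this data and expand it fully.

L_0(z) = (z - 4) / [-8] = -(1/8)z + 1/2
L_1(z) = (z + 4) / [8] = (1/8)z + 1/2
h(z) = 9·L_0 + 2·L_1
  9·L_0(z) = -(9/8)z + 9/2
  2·L_1(z) = (1/4)z + 1
Adding term by term: -(7/8)z + 11/2

h(z) = -(7/8)z + 11/2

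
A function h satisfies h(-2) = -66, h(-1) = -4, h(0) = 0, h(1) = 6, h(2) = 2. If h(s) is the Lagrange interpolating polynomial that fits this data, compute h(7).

Evaluate each Lagrange basis at s = 7:
L_0(7) = (8)·(7)·(6)·(5)/[(-1)·(-2)·(-3)·(-4)] = 70
L_1(7) = (9)·(7)·(6)·(5)/[(1)·(-1)·(-2)·(-3)] = -315
L_2(7) = (9)·(8)·(6)·(5)/[(2)·(1)·(-1)·(-2)] = 540
L_3(7) = (9)·(8)·(7)·(5)/[(3)·(2)·(1)·(-1)] = -420
L_4(7) = (9)·(8)·(7)·(6)/[(4)·(3)·(2)·(1)] = 126
Sum: (-66)·(70) + (-4)·(-315) + 0 + 6·(-420) + 2·(126) = -5628

-5628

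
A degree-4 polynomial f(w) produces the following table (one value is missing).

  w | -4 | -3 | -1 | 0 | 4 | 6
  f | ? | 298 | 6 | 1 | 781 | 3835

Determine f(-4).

The 5 known values determine f uniquely (degree ≤ 4).
Evaluate each Lagrange basis at w = -4:
L_0(-4) = (-3)·(-4)·(-8)·(-10)/[(-2)·(-3)·(-7)·(-9)] = 160/63
L_1(-4) = (-1)·(-4)·(-8)·(-10)/[(2)·(-1)·(-5)·(-7)] = -32/7
L_2(-4) = (-1)·(-3)·(-8)·(-10)/[(3)·(1)·(-4)·(-6)] = 10/3
L_3(-4) = (-1)·(-3)·(-4)·(-10)/[(7)·(5)·(4)·(-2)] = -3/7
L_4(-4) = (-1)·(-3)·(-4)·(-8)/[(9)·(7)·(6)·(2)] = 8/63
Sum: 298·(160/63) + 6·(-32/7) + 1·(10/3) + 781·(-3/7) + 3835·(8/63) = 885

885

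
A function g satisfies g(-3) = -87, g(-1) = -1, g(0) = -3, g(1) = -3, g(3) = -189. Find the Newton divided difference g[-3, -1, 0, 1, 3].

-2

g[-3,-1] = (-1 - (-87)) / (-1 - (-3)) = 43
g[-1,0] = (-3 - (-1)) / (0 - (-1)) = -2
g[0,1] = (-3 - (-3)) / (1 - 0) = 0
g[1,3] = (-189 - (-3)) / (3 - 1) = -93
g[-3,-1,0] = (-2 - 43) / (0 - (-3)) = -15
g[-1,0,1] = (0 - (-2)) / (1 - (-1)) = 1
g[0,1,3] = (-93 - 0) / (3 - 0) = -31
g[-3,-1,0,1] = (1 - (-15)) / (1 - (-3)) = 4
g[-1,0,1,3] = (-31 - 1) / (3 - (-1)) = -8
g[-3,-1,0,1,3] = (-8 - 4) / (3 - (-3)) = -2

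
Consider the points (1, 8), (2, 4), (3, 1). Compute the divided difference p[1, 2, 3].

1/2

p[1,2] = (4 - 8) / (2 - 1) = -4
p[2,3] = (1 - 4) / (3 - 2) = -3
p[1,2,3] = (-3 - (-4)) / (3 - 1) = 1/2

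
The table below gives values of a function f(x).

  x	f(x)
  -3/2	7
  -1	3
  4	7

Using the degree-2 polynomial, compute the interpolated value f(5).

87/5

Using Newton's divided-difference form:
f[-3/2,-1] = (3 - 7) / (-1 - (-3/2)) = -8
f[-1,4] = (7 - 3) / (4 - (-1)) = 4/5
f[-3/2,-1,4] = (4/5 - (-8)) / (4 - (-3/2)) = 8/5
f(5) = 7 + (-8)·(13/2) + (8/5)·(13/2)·(6) = 87/5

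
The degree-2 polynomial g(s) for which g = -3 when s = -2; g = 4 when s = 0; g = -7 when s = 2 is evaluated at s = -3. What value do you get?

-53/4

Evaluate each Lagrange basis at s = -3:
L_0(-3) = (-3)·(-5)/[(-2)·(-4)] = 15/8
L_1(-3) = (-1)·(-5)/[(2)·(-2)] = -5/4
L_2(-3) = (-1)·(-3)/[(4)·(2)] = 3/8
Sum: (-3)·(15/8) + 4·(-5/4) + (-7)·(3/8) = -53/4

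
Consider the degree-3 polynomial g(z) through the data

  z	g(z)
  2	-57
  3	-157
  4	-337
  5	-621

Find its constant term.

L_0(z) = (z - 3)(z - 4)(z - 5) / [-6] = -(1/6)z^3 + 2z^2 - (47/6)z + 10
L_1(z) = (z - 2)(z - 4)(z - 5) / [2] = (1/2)z^3 - (11/2)z^2 + 19z - 20
L_2(z) = (z - 2)(z - 3)(z - 5) / [-2] = -(1/2)z^3 + 5z^2 - (31/2)z + 15
L_3(z) = (z - 2)(z - 3)(z - 4) / [6] = (1/6)z^3 - (3/2)z^2 + (13/3)z - 4
g(z) = (-57)·L_0 + (-157)·L_1 + (-337)·L_2 + (-621)·L_3
Only the constant term is needed; take it from each L_i and combine:
(-57)·(10) + (-157)·(-20) + (-337)·(15) + (-621)·(-4) = -1

-1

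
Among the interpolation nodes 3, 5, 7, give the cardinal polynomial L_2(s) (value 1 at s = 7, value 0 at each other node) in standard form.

L_2(s) = (1/8)s^2 - s + 15/8

L_2(s) = (s - 3)(s - 5) / [(4)·(2)]
       = (s^2 - 8s + 15) / (8)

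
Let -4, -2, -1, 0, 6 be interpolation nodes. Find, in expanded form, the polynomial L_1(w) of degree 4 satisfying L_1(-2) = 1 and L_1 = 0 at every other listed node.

L_1(w) = (w + 4)(w + 1)w(w - 6) / [(2)·(-1)·(-2)·(-8)]
       = (w^4 - w^3 - 26w^2 - 24w) / (-32)

L_1(w) = -(1/32)w^4 + (1/32)w^3 + (13/16)w^2 + (3/4)w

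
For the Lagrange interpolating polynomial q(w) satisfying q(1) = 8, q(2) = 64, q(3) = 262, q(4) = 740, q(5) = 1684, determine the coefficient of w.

L_0(w) = (w - 2)(w - 3)(w - 4)(w - 5) / [24] = (1/24)w^4 - (7/12)w^3 + (71/24)w^2 - (77/12)w + 5
L_1(w) = (w - 1)(w - 3)(w - 4)(w - 5) / [-6] = -(1/6)w^4 + (13/6)w^3 - (59/6)w^2 + (107/6)w - 10
L_2(w) = (w - 1)(w - 2)(w - 4)(w - 5) / [4] = (1/4)w^4 - 3w^3 + (49/4)w^2 - (39/2)w + 10
L_3(w) = (w - 1)(w - 2)(w - 3)(w - 5) / [-6] = -(1/6)w^4 + (11/6)w^3 - (41/6)w^2 + (61/6)w - 5
L_4(w) = (w - 1)(w - 2)(w - 3)(w - 4) / [24] = (1/24)w^4 - (5/12)w^3 + (35/24)w^2 - (25/12)w + 1
q(w) = 8·L_0 + 64·L_1 + 262·L_2 + 740·L_3 + 1684·L_4
Only the coefficient of w is needed; take it from each L_i and combine:
8·(-77/12) + 64·(107/6) + 262·(-39/2) + 740·(61/6) + 1684·(-25/12) = -4

-4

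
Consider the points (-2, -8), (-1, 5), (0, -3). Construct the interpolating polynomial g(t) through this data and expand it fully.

Build the Lagrange basis polynomials:
L_0(t) = (t + 1)t / [2] = (1/2)t^2 + (1/2)t
L_1(t) = (t + 2)t / [-1] = -t^2 - 2t
L_2(t) = (t + 2)(t + 1) / [2] = (1/2)t^2 + (3/2)t + 1
g(t) = (-8)·L_0 + 5·L_1 + (-3)·L_2
  (-8)·L_0(t) = -4t^2 - 4t
  5·L_1(t) = -5t^2 - 10t
  (-3)·L_2(t) = -(3/2)t^2 - (9/2)t - 3
Adding term by term: -(21/2)t^2 - (37/2)t - 3

g(t) = -(21/2)t^2 - (37/2)t - 3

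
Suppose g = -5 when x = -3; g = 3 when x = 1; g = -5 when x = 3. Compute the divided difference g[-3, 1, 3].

g[-3,1] = (3 - (-5)) / (1 - (-3)) = 2
g[1,3] = (-5 - 3) / (3 - 1) = -4
g[-3,1,3] = (-4 - 2) / (3 - (-3)) = -1

-1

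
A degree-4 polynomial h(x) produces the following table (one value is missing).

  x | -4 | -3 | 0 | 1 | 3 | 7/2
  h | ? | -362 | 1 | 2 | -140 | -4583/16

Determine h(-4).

The 5 known values determine h uniquely (degree ≤ 4).
Evaluate each Lagrange basis at x = -4:
L_0(-4) = (-4)·(-5)·(-7)·(-15/2)/[(-3)·(-4)·(-6)·(-13/2)] = 175/78
L_1(-4) = (-1)·(-5)·(-7)·(-15/2)/[(3)·(-1)·(-3)·(-7/2)] = -25/3
L_2(-4) = (-1)·(-4)·(-7)·(-15/2)/[(4)·(1)·(-2)·(-5/2)] = 21/2
L_3(-4) = (-1)·(-4)·(-5)·(-15/2)/[(6)·(3)·(2)·(-1/2)] = -25/3
L_4(-4) = (-1)·(-4)·(-5)·(-7)/[(13/2)·(7/2)·(5/2)·(1/2)] = 64/13
Sum: (-362)·(175/78) + 1·(-25/3) + 2·(21/2) + (-140)·(-25/3) + (-4583/16)·(64/13) = -1043

-1043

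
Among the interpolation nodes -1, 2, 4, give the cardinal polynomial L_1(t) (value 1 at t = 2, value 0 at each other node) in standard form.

L_1(t) = (t + 1)(t - 4) / [(3)·(-2)]
       = (t^2 - 3t - 4) / (-6)

L_1(t) = -(1/6)t^2 + (1/2)t + 2/3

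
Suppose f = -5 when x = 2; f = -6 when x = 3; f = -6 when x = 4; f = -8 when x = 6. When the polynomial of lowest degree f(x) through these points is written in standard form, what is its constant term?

5

L_0(x) = (x - 3)(x - 4)(x - 6) / [-8] = -(1/8)x^3 + (13/8)x^2 - (27/4)x + 9
L_1(x) = (x - 2)(x - 4)(x - 6) / [3] = (1/3)x^3 - 4x^2 + (44/3)x - 16
L_2(x) = (x - 2)(x - 3)(x - 6) / [-4] = -(1/4)x^3 + (11/4)x^2 - 9x + 9
L_3(x) = (x - 2)(x - 3)(x - 4) / [24] = (1/24)x^3 - (3/8)x^2 + (13/12)x - 1
f(x) = (-5)·L_0 + (-6)·L_1 + (-6)·L_2 + (-8)·L_3
Only the constant term is needed; take it from each L_i and combine:
(-5)·(9) + (-6)·(-16) + (-6)·(9) + (-8)·(-1) = 5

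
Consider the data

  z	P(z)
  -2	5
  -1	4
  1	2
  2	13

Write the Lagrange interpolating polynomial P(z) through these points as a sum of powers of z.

P(z) = z^3 + 2z^2 - 2z + 1

Build the Lagrange basis polynomials:
L_0(z) = (z + 1)(z - 1)(z - 2) / [-12] = -(1/12)z^3 + (1/6)z^2 + (1/12)z - 1/6
L_1(z) = (z + 2)(z - 1)(z - 2) / [6] = (1/6)z^3 - (1/6)z^2 - (2/3)z + 2/3
L_2(z) = (z + 2)(z + 1)(z - 2) / [-6] = -(1/6)z^3 - (1/6)z^2 + (2/3)z + 2/3
L_3(z) = (z + 2)(z + 1)(z - 1) / [12] = (1/12)z^3 + (1/6)z^2 - (1/12)z - 1/6
P(z) = 5·L_0 + 4·L_1 + 2·L_2 + 13·L_3
  5·L_0(z) = -(5/12)z^3 + (5/6)z^2 + (5/12)z - 5/6
  4·L_1(z) = (2/3)z^3 - (2/3)z^2 - (8/3)z + 8/3
  2·L_2(z) = -(1/3)z^3 - (1/3)z^2 + (4/3)z + 4/3
  13·L_3(z) = (13/12)z^3 + (13/6)z^2 - (13/12)z - 13/6
Adding term by term: z^3 + 2z^2 - 2z + 1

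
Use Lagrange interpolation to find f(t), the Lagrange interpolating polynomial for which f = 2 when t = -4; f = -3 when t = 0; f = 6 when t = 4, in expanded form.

L_0(t) = t(t - 4) / [32] = (1/32)t^2 - (1/8)t
L_1(t) = (t + 4)(t - 4) / [-16] = -(1/16)t^2 + 1
L_2(t) = (t + 4)t / [32] = (1/32)t^2 + (1/8)t
f(t) = 2·L_0 + (-3)·L_1 + 6·L_2
  2·L_0(t) = (1/16)t^2 - (1/4)t
  (-3)·L_1(t) = (3/16)t^2 - 3
  6·L_2(t) = (3/16)t^2 + (3/4)t
Adding term by term: (7/16)t^2 + (1/2)t - 3

f(t) = (7/16)t^2 + (1/2)t - 3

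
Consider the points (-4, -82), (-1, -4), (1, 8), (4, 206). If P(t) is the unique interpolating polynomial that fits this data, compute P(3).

100

Using Newton's divided-difference form:
P[-4,-1] = (-4 - (-82)) / (-1 - (-4)) = 26
P[-1,1] = (8 - (-4)) / (1 - (-1)) = 6
P[1,4] = (206 - 8) / (4 - 1) = 66
P[-4,-1,1] = (6 - 26) / (1 - (-4)) = -4
P[-1,1,4] = (66 - 6) / (4 - (-1)) = 12
P[-4,-1,1,4] = (12 - (-4)) / (4 - (-4)) = 2
P(3) = -82 + 26·(7) + (-4)·(7)·(4) + 2·(7)·(4)·(2) = 100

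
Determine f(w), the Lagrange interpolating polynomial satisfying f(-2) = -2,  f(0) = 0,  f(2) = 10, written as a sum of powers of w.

f(w) = w^2 + 3w

Build the Lagrange basis polynomials:
L_0(w) = w(w - 2) / [8] = (1/8)w^2 - (1/4)w
L_1(w) = (w + 2)(w - 2) / [-4] = -(1/4)w^2 + 1
L_2(w) = (w + 2)w / [8] = (1/8)w^2 + (1/4)w
f(w) = (-2)·L_0 + 0·L_1 + 10·L_2
  (-2)·L_0(w) = -(1/4)w^2 + (1/2)w
  0·L_1(w) = 0
  10·L_2(w) = (5/4)w^2 + (5/2)w
Adding term by term: w^2 + 3w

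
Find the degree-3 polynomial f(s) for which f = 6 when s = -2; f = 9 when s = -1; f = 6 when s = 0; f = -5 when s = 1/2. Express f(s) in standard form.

f(s) = -(58/15)s^3 - (73/5)s^2 - (206/15)s + 6

Build the Lagrange basis polynomials:
L_0(s) = (s + 1)s(s - 1/2) / [-5] = -(1/5)s^3 - (1/10)s^2 + (1/10)s
L_1(s) = (s + 2)s(s - 1/2) / [3/2] = (2/3)s^3 + s^2 - (2/3)s
L_2(s) = (s + 2)(s + 1)(s - 1/2) / [-1] = -s^3 - (5/2)s^2 - (1/2)s + 1
L_3(s) = (s + 2)(s + 1)s / [15/8] = (8/15)s^3 + (8/5)s^2 + (16/15)s
f(s) = 6·L_0 + 9·L_1 + 6·L_2 + (-5)·L_3
  6·L_0(s) = -(6/5)s^3 - (3/5)s^2 + (3/5)s
  9·L_1(s) = 6s^3 + 9s^2 - 6s
  6·L_2(s) = -6s^3 - 15s^2 - 3s + 6
  (-5)·L_3(s) = -(8/3)s^3 - 8s^2 - (16/3)s
Adding term by term: -(58/15)s^3 - (73/5)s^2 - (206/15)s + 6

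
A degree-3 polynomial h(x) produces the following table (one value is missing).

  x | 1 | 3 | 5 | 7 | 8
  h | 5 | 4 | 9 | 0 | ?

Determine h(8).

-16

The 4 known values determine h uniquely (degree ≤ 3).
Evaluate each Lagrange basis at x = 8:
L_0(8) = (5)·(3)·(1)/[(-2)·(-4)·(-6)] = -5/16
L_1(8) = (7)·(3)·(1)/[(2)·(-2)·(-4)] = 21/16
L_2(8) = (7)·(5)·(1)/[(4)·(2)·(-2)] = -35/16
L_3(8) = (7)·(5)·(3)/[(6)·(4)·(2)] = 35/16
Sum: 5·(-5/16) + 4·(21/16) + 9·(-35/16) + 0 = -16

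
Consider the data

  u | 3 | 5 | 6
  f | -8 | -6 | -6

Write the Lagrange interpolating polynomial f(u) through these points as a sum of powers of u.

f(u) = -(1/3)u^2 + (11/3)u - 16

Build the Lagrange basis polynomials:
L_0(u) = (u - 5)(u - 6) / [6] = (1/6)u^2 - (11/6)u + 5
L_1(u) = (u - 3)(u - 6) / [-2] = -(1/2)u^2 + (9/2)u - 9
L_2(u) = (u - 3)(u - 5) / [3] = (1/3)u^2 - (8/3)u + 5
f(u) = (-8)·L_0 + (-6)·L_1 + (-6)·L_2
  (-8)·L_0(u) = -(4/3)u^2 + (44/3)u - 40
  (-6)·L_1(u) = 3u^2 - 27u + 54
  (-6)·L_2(u) = -2u^2 + 16u - 30
Adding term by term: -(1/3)u^2 + (11/3)u - 16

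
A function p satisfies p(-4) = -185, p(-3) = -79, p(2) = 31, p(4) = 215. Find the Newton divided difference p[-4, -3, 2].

p[-4,-3] = (-79 - (-185)) / (-3 - (-4)) = 106
p[-3,2] = (31 - (-79)) / (2 - (-3)) = 22
p[-4,-3,2] = (22 - 106) / (2 - (-4)) = -14

-14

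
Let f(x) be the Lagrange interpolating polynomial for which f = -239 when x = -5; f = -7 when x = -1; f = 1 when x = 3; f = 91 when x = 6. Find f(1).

Evaluate each Lagrange basis at x = 1:
L_0(1) = (2)·(-2)·(-5)/[(-4)·(-8)·(-11)] = -5/88
L_1(1) = (6)·(-2)·(-5)/[(4)·(-4)·(-7)] = 15/28
L_2(1) = (6)·(2)·(-5)/[(8)·(4)·(-3)] = 5/8
L_3(1) = (6)·(2)·(-2)/[(11)·(7)·(3)] = -8/77
Sum: (-239)·(-5/88) + (-7)·(15/28) + 1·(5/8) + 91·(-8/77) = 1

1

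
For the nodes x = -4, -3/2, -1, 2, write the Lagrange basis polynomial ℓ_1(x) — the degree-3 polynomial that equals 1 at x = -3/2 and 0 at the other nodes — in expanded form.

ℓ_1(x) = (8/35)x^3 + (24/35)x^2 - (48/35)x - 64/35

ℓ_1(x) = (x + 4)(x + 1)(x - 2) / [(5/2)·(-1/2)·(-7/2)]
       = (x^3 + 3x^2 - 6x - 8) / (35/8)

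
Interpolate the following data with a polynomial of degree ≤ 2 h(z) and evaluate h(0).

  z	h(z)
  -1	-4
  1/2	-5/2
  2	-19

L_0(0) = (-1/2)·(-2)/[(-3/2)·(-3)] = 2/9
L_1(0) = (1)·(-2)/[(3/2)·(-3/2)] = 8/9
L_2(0) = (1)·(-1/2)/[(3)·(3/2)] = -1/9
Sum: (-4)·(2/9) + (-5/2)·(8/9) + (-19)·(-1/9) = -1

-1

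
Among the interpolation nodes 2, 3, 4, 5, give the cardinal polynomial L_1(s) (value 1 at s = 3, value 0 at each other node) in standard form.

L_1(s) = (s - 2)(s - 4)(s - 5) / [(1)·(-1)·(-2)]
       = (s^3 - 11s^2 + 38s - 40) / (2)

L_1(s) = (1/2)s^3 - (11/2)s^2 + 19s - 20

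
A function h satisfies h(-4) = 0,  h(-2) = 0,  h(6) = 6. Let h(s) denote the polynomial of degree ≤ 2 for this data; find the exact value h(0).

Using Newton's divided-difference form:
h[-4,-2] = (0 - 0) / (-2 - (-4)) = 0
h[-2,6] = (6 - 0) / (6 - (-2)) = 3/4
h[-4,-2,6] = (3/4 - 0) / (6 - (-4)) = 3/40
h(0) = 0 + 0·(4) + (3/40)·(4)·(2) = 3/5

3/5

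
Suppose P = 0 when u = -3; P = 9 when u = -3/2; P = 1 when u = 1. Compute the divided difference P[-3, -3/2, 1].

-23/10

P[-3,-3/2] = (9 - 0) / (-3/2 - (-3)) = 6
P[-3/2,1] = (1 - 9) / (1 - (-3/2)) = -16/5
P[-3,-3/2,1] = (-16/5 - 6) / (1 - (-3)) = -23/10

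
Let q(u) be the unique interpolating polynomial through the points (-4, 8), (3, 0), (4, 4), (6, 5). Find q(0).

Using Newton's divided-difference form:
q[-4,3] = (0 - 8) / (3 - (-4)) = -8/7
q[3,4] = (4 - 0) / (4 - 3) = 4
q[4,6] = (5 - 4) / (6 - 4) = 1/2
q[-4,3,4] = (4 - (-8/7)) / (4 - (-4)) = 9/14
q[3,4,6] = (1/2 - 4) / (6 - 3) = -7/6
q[-4,3,4,6] = (-7/6 - 9/14) / (6 - (-4)) = -19/105
q(0) = 8 + (-8/7)·(4) + (9/14)·(4)·(-3) + (-19/105)·(4)·(-3)·(-4) = -454/35

-454/35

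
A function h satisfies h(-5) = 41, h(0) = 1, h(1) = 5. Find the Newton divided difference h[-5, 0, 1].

2

h[-5,0] = (1 - 41) / (0 - (-5)) = -8
h[0,1] = (5 - 1) / (1 - 0) = 4
h[-5,0,1] = (4 - (-8)) / (1 - (-5)) = 2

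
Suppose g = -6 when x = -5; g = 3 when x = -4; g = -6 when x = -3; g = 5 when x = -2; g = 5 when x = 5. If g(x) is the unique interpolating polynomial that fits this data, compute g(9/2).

Evaluate each Lagrange basis at x = 9/2:
L_0(9/2) = (17/2)·(15/2)·(13/2)·(-1/2)/[(-1)·(-2)·(-3)·(-10)] = -221/64
L_1(9/2) = (19/2)·(15/2)·(13/2)·(-1/2)/[(1)·(-1)·(-2)·(-9)] = 1235/96
L_2(9/2) = (19/2)·(17/2)·(13/2)·(-1/2)/[(2)·(1)·(-1)·(-8)] = -4199/256
L_3(9/2) = (19/2)·(17/2)·(15/2)·(-1/2)/[(3)·(2)·(1)·(-7)] = 1615/224
L_4(9/2) = (19/2)·(17/2)·(15/2)·(13/2)/[(10)·(9)·(8)·(7)] = 4199/5376
Sum: (-6)·(-221/64) + 3·(1235/96) + (-6)·(-4199/256) + 5·(1615/224) + 5·(4199/5376) = 151819/768

151819/768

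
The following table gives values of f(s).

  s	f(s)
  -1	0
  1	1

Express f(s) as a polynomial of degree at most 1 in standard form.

Build the Lagrange basis polynomials:
L_0(s) = (s - 1) / [-2] = -(1/2)s + 1/2
L_1(s) = (s + 1) / [2] = (1/2)s + 1/2
f(s) = 0·L_0 + 1·L_1
  0·L_0(s) = 0
  1·L_1(s) = (1/2)s + 1/2
Adding term by term: (1/2)s + 1/2

f(s) = (1/2)s + 1/2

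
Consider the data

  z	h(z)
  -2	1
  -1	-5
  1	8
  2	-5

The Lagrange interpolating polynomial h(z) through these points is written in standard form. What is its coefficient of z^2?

-7/6

Build the Lagrange basis polynomials:
L_0(z) = (z + 1)(z - 1)(z - 2) / [-12] = -(1/12)z^3 + (1/6)z^2 + (1/12)z - 1/6
L_1(z) = (z + 2)(z - 1)(z - 2) / [6] = (1/6)z^3 - (1/6)z^2 - (2/3)z + 2/3
L_2(z) = (z + 2)(z + 1)(z - 2) / [-6] = -(1/6)z^3 - (1/6)z^2 + (2/3)z + 2/3
L_3(z) = (z + 2)(z + 1)(z - 1) / [12] = (1/12)z^3 + (1/6)z^2 - (1/12)z - 1/6
h(z) = 1·L_0 + (-5)·L_1 + 8·L_2 + (-5)·L_3
Only the coefficient of z^2 is needed; take it from each L_i and combine:
1·(1/6) + (-5)·(-1/6) + 8·(-1/6) + (-5)·(1/6) = -7/6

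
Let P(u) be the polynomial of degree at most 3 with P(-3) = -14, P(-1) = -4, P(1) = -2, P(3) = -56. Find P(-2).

Using Newton's divided-difference form:
P[-3,-1] = (-4 - (-14)) / (-1 - (-3)) = 5
P[-1,1] = (-2 - (-4)) / (1 - (-1)) = 1
P[1,3] = (-56 - (-2)) / (3 - 1) = -27
P[-3,-1,1] = (1 - 5) / (1 - (-3)) = -1
P[-1,1,3] = (-27 - 1) / (3 - (-1)) = -7
P[-3,-1,1,3] = (-7 - (-1)) / (3 - (-3)) = -1
P(-2) = -14 + 5·(1) + (-1)·(1)·(-1) + (-1)·(1)·(-1)·(-3) = -11

-11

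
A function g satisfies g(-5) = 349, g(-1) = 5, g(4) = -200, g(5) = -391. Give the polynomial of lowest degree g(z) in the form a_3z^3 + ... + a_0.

Newton's divided differences:
g[-5,-1] = (5 - 349) / (-1 - (-5)) = -86
g[-1,4] = (-200 - 5) / (4 - (-1)) = -41
g[4,5] = (-391 - (-200)) / (5 - 4) = -191
g[-5,-1,4] = (-41 - (-86)) / (4 - (-5)) = 5
g[-1,4,5] = (-191 - (-41)) / (5 - (-1)) = -25
g[-5,-1,4,5] = (-25 - 5) / (5 - (-5)) = -3
g(z) = 349 + (-86)·(z + 5) + 5·(z + 5)(z + 1) + (-3)·(z + 5)(z + 1)(z - 4)
Expanding: g(z) = -3z^3 - z^2 + z + 4

g(z) = -3z^3 - z^2 + z + 4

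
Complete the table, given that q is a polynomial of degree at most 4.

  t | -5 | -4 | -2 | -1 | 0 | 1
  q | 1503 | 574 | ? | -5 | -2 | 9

18

The 5 known values determine q uniquely (degree ≤ 4).
L_0(-2) = (2)·(-1)·(-2)·(-3)/[(-1)·(-4)·(-5)·(-6)] = -1/10
L_1(-2) = (3)·(-1)·(-2)·(-3)/[(1)·(-3)·(-4)·(-5)] = 3/10
L_2(-2) = (3)·(2)·(-2)·(-3)/[(4)·(3)·(-1)·(-2)] = 3/2
L_3(-2) = (3)·(2)·(-1)·(-3)/[(5)·(4)·(1)·(-1)] = -9/10
L_4(-2) = (3)·(2)·(-1)·(-2)/[(6)·(5)·(2)·(1)] = 1/5
Sum: 1503·(-1/10) + 574·(3/10) + (-5)·(3/2) + (-2)·(-9/10) + 9·(1/5) = 18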